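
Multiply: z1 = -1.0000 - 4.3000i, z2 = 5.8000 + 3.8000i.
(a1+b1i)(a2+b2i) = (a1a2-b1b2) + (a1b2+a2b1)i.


Real = -1*5.8 - (-4.3)*3.8 = -5.8 - (-16.34) = 10.54
Imag = -1*3.8 + 5.8*(-4.3) = -3.8 - (24.94) = -28.74

10.5400 - 28.7400i


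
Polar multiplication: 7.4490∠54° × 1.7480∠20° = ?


r = 7.4490 * 1.7480 = 13.0209
theta = 54° + 20° = 74° = 74° (mod 360)

13.0209 cis(74°)


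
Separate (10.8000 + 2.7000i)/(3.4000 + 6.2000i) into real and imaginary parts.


Multiply by conjugate: (10.8000 + 2.7000i)(3.4000 - 6.2000i) / (3.4^2 + 6.2^2)
Numerator real = 10.8*3.4 + 2.7*6.2 = 53.46
Numerator imag = 2.7*3.4 - 10.8*6.2 = -57.78
Denominator = 50
Re(z) = 53.46/50 = 1.0692
Im(z) = -57.78/50 = -1.1556

Re(z) = 1.0692, Im(z) = -1.1556


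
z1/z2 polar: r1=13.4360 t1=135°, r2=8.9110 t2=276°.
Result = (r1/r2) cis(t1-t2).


r = 13.4360 / 8.9110 = 1.5078
theta = 135° - 276° = -141° = 219° (mod 360)

1.5078 cis(219°)


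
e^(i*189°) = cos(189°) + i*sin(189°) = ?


cos(189°) = -0.9877
sin(189°) = -0.1564

e^(i*189°) = -0.9877 - 0.1564i


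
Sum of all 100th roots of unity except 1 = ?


With w = e^(2*pi*i/100), all 100 of the 100th roots of unity w^0 = 1, w, ..., w^(99) sum to 0: 1 + w + ... + w^(99) = (1 - w^100)/(1 - w) = 0 since w^100 = 1, w ≠ 1.
Removing the root 1: w + w^2 + ... + w^(99) = 0 - 1 = -1

Sum = -1


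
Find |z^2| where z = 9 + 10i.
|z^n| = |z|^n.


|z| = sqrt(81+100) = sqrt(181) = 13.4536
|z^2| = |z|^2 = (sqrt(181))^2 = 181

|z^2| = 181


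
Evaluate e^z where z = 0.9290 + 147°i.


e^0.9290 = 2.5320
cos(147°) = -0.83867
sin(147°) = 0.54464
Real = 2.5320*(-0.83867) = -2.1235
Imag = 2.5320*0.54464 = 1.3790

-2.1235 + 1.3790i


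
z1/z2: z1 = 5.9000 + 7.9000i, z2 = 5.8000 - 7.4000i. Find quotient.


Conjugate of z2 = 5.8000 + 7.4000i
Numerator: (5.9000 + 7.9000i)(5.8000 + 7.4000i) = -24.2400 + 89.4800i
Denominator: 5.8^2 + (-7.4)^2 = 88.4
Result = (-24.2400 + 89.4800i)/88.4

-0.2742 + 1.0122i


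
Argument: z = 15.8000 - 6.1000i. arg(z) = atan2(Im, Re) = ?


Re = 15.8, Im = -6.1
arg = atan2(-6.1, 15.8) = -21.1104 degrees

arg(z) = -21.1104 degrees


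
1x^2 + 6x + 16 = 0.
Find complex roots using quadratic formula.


disc = 6^2 - 4*1*16 = 36 - 64 = -28
sqrt(|disc|) = sqrt(28) = 5.2915
Real part = -6/(2*1) = -3.0000
Imag part = 5.2915/(2*1) = 2.6458

-3.0000 ± 2.6458i


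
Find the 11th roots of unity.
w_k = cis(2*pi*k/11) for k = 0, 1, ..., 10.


The 11th roots of unity are cis(360k/11°) for k=0..10
Angle step = 360/11 = 32.7273°
Primitive root: cis(32.7273°)
Primitive root = 0.8413 + 0.5406i

11 roots at angles: 0°, 32.7273°, 65.4545°, 98.1818°, 130.9091°, 163.6364°, 196.3636°, 229.0909°, 261.8182°, 294.5455°, 327.2727°


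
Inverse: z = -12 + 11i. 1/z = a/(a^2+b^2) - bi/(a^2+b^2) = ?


|z|^2 = 144+121 = 265
1/z = (-12 - 11i)/265

1/z = -0.0453 - 0.0415i


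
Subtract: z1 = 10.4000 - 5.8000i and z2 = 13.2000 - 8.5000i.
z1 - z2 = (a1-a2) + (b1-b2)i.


Real: 10.4 - 13.2 = -2.8
Imag: -5.8 + 8.5 = 2.7

-2.8000 + 2.7000i


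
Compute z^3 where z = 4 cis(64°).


r^3 = 4^3 = 64
n*theta = 3*64° = 192° = 192° (mod 360)
a = 64*cos(192°) = -62.6014
b = 64*sin(192°) = -13.3063

64 cis(192°) = -62.6014 - 13.3063i


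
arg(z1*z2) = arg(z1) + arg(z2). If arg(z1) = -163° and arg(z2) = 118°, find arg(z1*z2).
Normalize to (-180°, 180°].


arg(z1*z2) = -163° + 118° = -45°
Normalized to (-180°, 180°]: -45°

-45°


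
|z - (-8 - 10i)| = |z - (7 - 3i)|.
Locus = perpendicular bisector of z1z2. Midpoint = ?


Equal distances means the locus is the perpendicular bisector of z1 and z2.
Midpoint = ((-8+7)/2, (-10+(-3))/2) = (-0.5000, -6.5000)

Perpendicular bisector through (-0.5000, -6.5000)


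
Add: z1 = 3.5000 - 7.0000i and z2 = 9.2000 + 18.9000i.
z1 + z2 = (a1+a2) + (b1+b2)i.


Real: 3.5 + 9.2 = 12.7
Imag: -7 + 18.9 = 11.9

12.7000 + 11.9000i


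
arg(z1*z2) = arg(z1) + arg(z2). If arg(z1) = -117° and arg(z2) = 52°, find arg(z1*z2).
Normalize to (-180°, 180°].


arg(z1*z2) = -117° + 52° = -65°
Normalized to (-180°, 180°]: -65°

-65°


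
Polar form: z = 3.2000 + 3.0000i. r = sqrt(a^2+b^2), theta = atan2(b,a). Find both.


r = sqrt(10.24+9) = sqrt(19.24) = 4.3863
theta = atan2(3, 3.2) = 43.1524 degrees

r = 4.3863, theta = 43.1524 degrees


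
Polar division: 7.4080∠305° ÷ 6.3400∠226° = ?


r = 7.4080 / 6.3400 = 1.1685
theta = 305° - 226° = 79° = 79° (mod 360)

1.1685 cis(79°)


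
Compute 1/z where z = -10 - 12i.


|z|^2 = 100+144 = 244
1/z = (-10 + 12i)/244

1/z = -0.0410 + 0.0492i


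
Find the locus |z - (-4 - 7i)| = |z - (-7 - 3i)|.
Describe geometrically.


Equal distances means the locus is the perpendicular bisector of z1 and z2.
Midpoint = ((-4+(-7))/2, (-7+(-3))/2) = (-5.5000, -5.0000)

Perpendicular bisector through (-5.5000, -5.0000)


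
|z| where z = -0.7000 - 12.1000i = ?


|z| = sqrt((-0.7)^2 + (-12.1)^2) = sqrt(0.49 + 146.41) = sqrt(146.9) = 12.1202

|z| = 12.1202


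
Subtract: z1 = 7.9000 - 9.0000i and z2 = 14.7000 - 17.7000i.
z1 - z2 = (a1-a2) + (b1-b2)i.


Real: 7.9 - 14.7 = -6.8
Imag: -9 + 17.7 = 8.7

-6.8000 + 8.7000i


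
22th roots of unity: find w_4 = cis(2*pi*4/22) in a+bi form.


Angle = 360*4/22 = 65.4545°
a = cos(65.4545°) = 0.4154
b = sin(65.4545°) = 0.9096

0.4154 + 0.9096i


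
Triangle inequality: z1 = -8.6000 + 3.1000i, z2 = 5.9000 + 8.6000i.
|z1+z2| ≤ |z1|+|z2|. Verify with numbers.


|z1| = sqrt((-8.6)^2 + 3.1^2) = sqrt(83.57) = 9.1417
|z2| = sqrt(5.9^2 + 8.6^2) = sqrt(108.77) = 10.4293
z1+z2 = -2.7000 + 11.7000i
|z1+z2| = sqrt(144.18) = 12.0075
|z1|+|z2| = 9.1417 + 10.4293 = 19.5710

|z1+z2| = 12.0075 ≤ |z1|+|z2| = 19.5710 (verified)


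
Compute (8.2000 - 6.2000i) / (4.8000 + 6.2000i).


Conjugate of z2 = 4.8000 - 6.2000i
Numerator: (8.2000 - 6.2000i)(4.8000 - 6.2000i) = 0.9200 - 80.6000i
Denominator: 4.8^2 + 6.2^2 = 61.48
Result = (0.9200 - 80.6000i)/61.48

0.0150 - 1.3110i


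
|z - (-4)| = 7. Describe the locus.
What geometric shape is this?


|z - z0| = r is a circle with center z0 and radius r.
Center = (-4, 0), radius = 7

Circle with center (-4, 0) and radius 7


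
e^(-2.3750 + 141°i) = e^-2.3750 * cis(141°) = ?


e^-2.3750 = 0.0930
cos(141°) = -0.7771
sin(141°) = 0.6293
Real = 0.0930*(-0.7771) = -0.0723
Imag = 0.0930*0.6293 = 0.0585

-0.0723 + 0.0585i


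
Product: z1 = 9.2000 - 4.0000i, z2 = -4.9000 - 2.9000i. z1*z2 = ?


Real = 9.2*(-4.9) - (-4)*(-2.9) = -45.08 - 11.6 = -56.68
Imag = 9.2*(-2.9) - (4.9)*(-4) = -26.68 + 19.6 = -7.08

-56.6800 - 7.0800i


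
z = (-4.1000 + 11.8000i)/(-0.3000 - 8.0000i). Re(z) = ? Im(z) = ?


Multiply by conjugate: (-4.1000 + 11.8000i)(-0.3000 + 8.0000i) / ((-0.3)^2 + (-8)^2)
Numerator real = -4.1*(-0.3) + 11.8*(-8) = -93.17
Numerator imag = 11.8*(-0.3) - (-4.1)*(-8) = -36.34
Denominator = 64.09
Re(z) = -93.17/64.09 = -1.4537
Im(z) = -36.34/64.09 = -0.5670

Re(z) = -1.4537, Im(z) = -0.5670


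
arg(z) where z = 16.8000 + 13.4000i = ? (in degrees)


Re = 16.8, Im = 13.4
arg = atan2(13.4, 16.8) = 38.5765 degrees

arg(z) = 38.5765 degrees


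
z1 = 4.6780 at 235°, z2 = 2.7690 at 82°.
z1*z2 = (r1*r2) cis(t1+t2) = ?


r = 4.6780 * 2.7690 = 12.9534
theta = 235° + 82° = 317° = 317° (mod 360)

12.9534 cis(317°)


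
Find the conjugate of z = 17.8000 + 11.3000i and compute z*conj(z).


z_bar = 17.8000 - 11.3000i
z*z_bar = 17.8^2 + 11.3^2 = 316.84 + 127.69 = 444.53

z_bar = 17.8000 - 11.3000i, z*z_bar = 444.53


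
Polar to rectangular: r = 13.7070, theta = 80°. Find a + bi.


a = 13.7070*cos(80°) = 13.7070*0.17365 = 2.3802
b = 13.7070*sin(80°) = 13.7070*0.98481 = 13.4988

2.3802 + 13.4988i


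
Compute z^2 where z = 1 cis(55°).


r^2 = 1^2 = 1
n*theta = 2*55° = 110° = 110° (mod 360)
a = 1*cos(110°) = -0.3420
b = 1*sin(110°) = 0.9397

1 cis(110°) = -0.3420 + 0.9397i


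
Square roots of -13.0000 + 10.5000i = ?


|z| = sqrt(169+110.25) = 16.7108
sqrt((|z|+a)/2) = sqrt((16.7108+(-13))/2) = sqrt(1.8554) = 1.3621
sqrt((|z|-a)/2) = sqrt((16.7108-(-13))/2) = sqrt(14.8554) = 3.8543

±(1.3621 + 3.8543i) i.e. 1.3621 + 3.8543i and -1.3621 - 3.8543i


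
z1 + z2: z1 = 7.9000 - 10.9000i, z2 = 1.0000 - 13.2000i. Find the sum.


Real: 7.9 + 1 = 8.9
Imag: -10.9 - 13.2 = -24.1

8.9000 - 24.1000i


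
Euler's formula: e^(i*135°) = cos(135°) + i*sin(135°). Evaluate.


cos(135°) = -0.7071
sin(135°) = 0.7071

e^(i*135°) = -0.7071 + 0.7071i


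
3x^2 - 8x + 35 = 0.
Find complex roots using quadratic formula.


disc = (-8)^2 - 4*3*35 = 64 - 420 = -356
sqrt(|disc|) = sqrt(356) = 18.8680
Real part = 8/(2*3) = 1.3333
Imag part = 18.8680/(2*3) = 3.1447

1.3333 ± 3.1447i


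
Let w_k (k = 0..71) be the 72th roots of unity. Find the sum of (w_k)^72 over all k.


The roots are w_k = w^k with w = e^(2*pi*i/72), and (w^k)^72 = (w^72)^k.
So S = 1 + u + u^2 + ... + u^(71) with u = w^72.
72 = 1*72 + 0, so 72 is a multiple of 72 and u = (w^72)^1 = 1.
Every one of the 72 terms equals 1: S = 72

S = 72


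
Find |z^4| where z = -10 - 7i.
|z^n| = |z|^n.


|z| = sqrt(100+49) = sqrt(149) = 12.2066
|z^4| = |z|^4 = (sqrt(149))^4 = 149^2 = 22201

|z^4| = 22201


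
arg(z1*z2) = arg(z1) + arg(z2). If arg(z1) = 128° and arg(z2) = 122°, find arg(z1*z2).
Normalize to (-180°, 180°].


arg(z1*z2) = 128° + 122° = 250°
Normalized to (-180°, 180°]: -110°

-110°


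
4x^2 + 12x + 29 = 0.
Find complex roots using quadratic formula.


disc = 12^2 - 4*4*29 = 144 - 464 = -320
sqrt(|disc|) = sqrt(320) = 17.8885
Real part = -12/(2*4) = -1.5000
Imag part = 17.8885/(2*4) = 2.2361

-1.5000 ± 2.2361i


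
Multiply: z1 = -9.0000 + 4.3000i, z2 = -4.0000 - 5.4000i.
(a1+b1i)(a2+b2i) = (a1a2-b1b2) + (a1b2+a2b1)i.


Real = -9*(-4) - 4.3*(-5.4) = 36 - (-23.22) = 59.22
Imag = -9*(-5.4) - (4)*4.3 = 48.6 - (17.2) = 31.4

59.2200 + 31.4000i


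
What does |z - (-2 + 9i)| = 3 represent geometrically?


|z - z0| = r is a circle with center z0 and radius r.
Center = (-2, 9), radius = 3

Circle with center (-2, 9) and radius 3


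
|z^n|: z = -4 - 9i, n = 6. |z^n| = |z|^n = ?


|z| = sqrt(16+81) = sqrt(97) = 9.8489
|z^6| = |z|^6 = (sqrt(97))^6 = 97^3 = 912673

|z^6| = 912673


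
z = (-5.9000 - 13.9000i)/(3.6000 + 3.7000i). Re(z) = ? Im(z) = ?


Multiply by conjugate: (-5.9000 - 13.9000i)(3.6000 - 3.7000i) / (3.6^2 + 3.7^2)
Numerator real = -5.9*3.6 - (13.9)*3.7 = -72.67
Numerator imag = -13.9*3.6 - (-5.9)*3.7 = -28.21
Denominator = 26.65
Re(z) = -72.67/26.65 = -2.7268
Im(z) = -28.21/26.65 = -1.0585

Re(z) = -2.7268, Im(z) = -1.0585


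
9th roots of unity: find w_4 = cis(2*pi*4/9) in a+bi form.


Angle = 360*4/9 = 160°
a = cos(160°) = -0.9397
b = sin(160°) = 0.3420

-0.9397 + 0.3420i


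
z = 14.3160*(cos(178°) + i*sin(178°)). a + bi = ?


a = 14.3160*cos(178°) = 14.3160*(-0.99939) = -14.3073
b = 14.3160*sin(178°) = 14.3160*0.0349 = 0.4996

-14.3073 + 0.4996i


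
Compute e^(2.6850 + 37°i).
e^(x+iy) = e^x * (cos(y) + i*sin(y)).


e^2.6850 = 14.6582
cos(37°) = 0.79864
sin(37°) = 0.601815
Real = 14.6582*0.79864 = 11.7066
Imag = 14.6582*0.601815 = 8.8215

11.7066 + 8.8215i


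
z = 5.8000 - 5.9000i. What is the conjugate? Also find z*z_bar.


z_bar = 5.8000 + 5.9000i
z*z_bar = 5.8^2 + (-5.9)^2 = 33.64 + 34.81 = 68.45

z_bar = 5.8000 + 5.9000i, z*z_bar = 68.45


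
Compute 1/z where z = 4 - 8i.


|z|^2 = 16+64 = 80
1/z = (4 + 8i)/80

1/z = 0.0500 + 0.1000i


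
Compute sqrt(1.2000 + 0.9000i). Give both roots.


|z| = sqrt(1.44+0.81) = 1.5000
sqrt((|z|+a)/2) = sqrt((1.5000+1.2)/2) = sqrt(1.3500) = 1.1619
sqrt((|z|-a)/2) = sqrt((1.5000-1.2)/2) = sqrt(0.1500) = 0.3873

±(1.1619 + 0.3873i) i.e. 1.1619 + 0.3873i and -1.1619 - 0.3873i


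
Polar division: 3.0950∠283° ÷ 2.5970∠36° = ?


r = 3.0950 / 2.5970 = 1.1918
theta = 283° - 36° = 247° = 247° (mod 360)

1.1918 cis(247°)


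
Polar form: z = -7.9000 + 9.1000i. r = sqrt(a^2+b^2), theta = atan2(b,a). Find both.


r = sqrt(62.41+82.81) = sqrt(145.22) = 12.0507
theta = atan2(9.1, -7.9) = 130.9623 degrees

r = 12.0507, theta = 130.9623 degrees


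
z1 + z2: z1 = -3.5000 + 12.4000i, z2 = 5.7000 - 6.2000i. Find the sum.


Real: -3.5 + 5.7 = 2.2
Imag: 12.4 - 6.2 = 6.2

2.2000 + 6.2000i


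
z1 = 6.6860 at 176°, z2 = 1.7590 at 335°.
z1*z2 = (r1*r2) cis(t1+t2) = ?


r = 6.6860 * 1.7590 = 11.7607
theta = 176° + 335° = 511° = 151° (mod 360)

11.7607 cis(151°)


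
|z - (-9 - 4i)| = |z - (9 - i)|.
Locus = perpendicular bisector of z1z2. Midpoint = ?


Equal distances means the locus is the perpendicular bisector of z1 and z2.
Midpoint = ((-9+9)/2, (-4+(-1))/2) = (0, -2.5000)

Perpendicular bisector through (0, -2.5000)


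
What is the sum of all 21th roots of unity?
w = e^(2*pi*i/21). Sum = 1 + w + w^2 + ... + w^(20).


The sum of all 21th roots of unity is 0.
Geometric series: (1 - w^21)/(1 - w) = (1-1)/(1-w) = 0 since w^21 = 1, w ≠ 1.
Alternatively: coefficient of z^20 in z^21 - 1 is 0.

0


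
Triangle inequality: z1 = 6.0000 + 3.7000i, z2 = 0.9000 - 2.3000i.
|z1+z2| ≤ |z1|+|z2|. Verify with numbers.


|z1| = sqrt(6^2 + 3.7^2) = sqrt(49.69) = 7.0491
|z2| = sqrt(0.9^2 + (-2.3)^2) = sqrt(6.1) = 2.4698
z1+z2 = 6.9000 + 1.4000i
|z1+z2| = sqrt(49.57) = 7.0406
|z1|+|z2| = 7.0491 + 2.4698 = 9.5189

|z1+z2| = 7.0406 ≤ |z1|+|z2| = 9.5189 (verified)


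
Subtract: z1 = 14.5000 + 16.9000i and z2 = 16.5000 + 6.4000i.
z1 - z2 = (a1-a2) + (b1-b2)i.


Real: 14.5 - 16.5 = -2
Imag: 16.9 - 6.4 = 10.5

-2.0000 + 10.5000i


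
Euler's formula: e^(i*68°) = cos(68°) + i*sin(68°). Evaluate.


cos(68°) = 0.3746
sin(68°) = 0.9272

e^(i*68°) = 0.3746 + 0.9272i


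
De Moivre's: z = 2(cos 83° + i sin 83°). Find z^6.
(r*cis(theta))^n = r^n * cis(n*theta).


r^6 = 2^6 = 64
n*theta = 6*83° = 498° = 138° (mod 360)
a = 64*cos(138°) = -47.5613
b = 64*sin(138°) = 42.8244

64 cis(138°) = -47.5613 + 42.8244i


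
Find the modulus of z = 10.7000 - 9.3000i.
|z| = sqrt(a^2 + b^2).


|z| = sqrt(10.7^2 + (-9.3)^2) = sqrt(114.49 + 86.49) = sqrt(200.98) = 14.1767

|z| = 14.1767


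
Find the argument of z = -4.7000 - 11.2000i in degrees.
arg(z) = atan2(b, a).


Re = -4.7, Im = -11.2
arg = atan2(-11.2, -4.7) = -112.7650 degrees

arg(z) = -112.7650 degrees


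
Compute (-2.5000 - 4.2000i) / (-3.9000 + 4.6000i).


Conjugate of z2 = -3.9000 - 4.6000i
Numerator: (-2.5000 - 4.2000i)(-3.9000 - 4.6000i) = -9.5700 + 27.8800i
Denominator: (-3.9)^2 + 4.6^2 = 36.37
Result = (-9.5700 + 27.8800i)/36.37

-0.2631 + 0.7666i


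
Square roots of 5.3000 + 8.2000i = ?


|z| = sqrt(28.09+67.24) = 9.7637
sqrt((|z|+a)/2) = sqrt((9.7637+5.3)/2) = sqrt(7.5319) = 2.7444
sqrt((|z|-a)/2) = sqrt((9.7637-5.3)/2) = sqrt(2.2319) = 1.4939

±(2.7444 + 1.4939i) i.e. 2.7444 + 1.4939i and -2.7444 - 1.4939i


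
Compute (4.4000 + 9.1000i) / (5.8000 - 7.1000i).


Conjugate of z2 = 5.8000 + 7.1000i
Numerator: (4.4000 + 9.1000i)(5.8000 + 7.1000i) = -39.0900 + 84.0200i
Denominator: 5.8^2 + (-7.1)^2 = 84.05
Result = (-39.0900 + 84.0200i)/84.05

-0.4651 + 0.9996i


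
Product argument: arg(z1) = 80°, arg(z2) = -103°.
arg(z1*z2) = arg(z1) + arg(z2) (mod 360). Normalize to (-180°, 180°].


arg(z1*z2) = 80° - 103° = -23°
Normalized to (-180°, 180°]: -23°

-23°


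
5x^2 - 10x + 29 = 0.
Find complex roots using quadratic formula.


disc = (-10)^2 - 4*5*29 = 100 - 580 = -480
sqrt(|disc|) = sqrt(480) = 21.9089
Real part = 10/(2*5) = 1.0000
Imag part = 21.9089/(2*5) = 2.1909

1.0000 ± 2.1909i


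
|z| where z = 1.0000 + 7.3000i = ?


|z| = sqrt(1^2 + 7.3^2) = sqrt(1 + 53.29) = sqrt(54.29) = 7.3682

|z| = 7.3682


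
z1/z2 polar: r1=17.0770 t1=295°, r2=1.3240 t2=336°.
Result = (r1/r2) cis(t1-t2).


r = 17.0770 / 1.3240 = 12.8980
theta = 295° - 336° = -41° = 319° (mod 360)

12.8980 cis(319°)


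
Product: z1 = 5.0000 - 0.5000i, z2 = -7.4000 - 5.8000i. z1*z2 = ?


Real = 5*(-7.4) - (-0.5)*(-5.8) = -37 - 2.9 = -39.9
Imag = 5*(-5.8) - (7.4)*(-0.5) = -29 + 3.7 = -25.3

-39.9000 - 25.3000i


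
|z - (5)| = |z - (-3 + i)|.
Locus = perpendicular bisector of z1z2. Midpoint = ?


Equal distances means the locus is the perpendicular bisector of z1 and z2.
Midpoint = ((5+(-3))/2, (0+1)/2) = (1.0000, 0.5000)

Perpendicular bisector through (1.0000, 0.5000)


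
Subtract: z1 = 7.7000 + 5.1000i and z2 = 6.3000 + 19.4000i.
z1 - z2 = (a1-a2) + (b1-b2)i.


Real: 7.7 - 6.3 = 1.4
Imag: 5.1 - 19.4 = -14.3

1.4000 - 14.3000i


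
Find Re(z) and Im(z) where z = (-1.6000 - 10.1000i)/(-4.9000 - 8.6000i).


Multiply by conjugate: (-1.6000 - 10.1000i)(-4.9000 + 8.6000i) / ((-4.9)^2 + (-8.6)^2)
Numerator real = -1.6*(-4.9) - (10.1)*(-8.6) = 94.7
Numerator imag = -10.1*(-4.9) - (-1.6)*(-8.6) = 35.73
Denominator = 97.97
Re(z) = 94.7/97.97 = 0.9666
Im(z) = 35.73/97.97 = 0.3647

Re(z) = 0.9666, Im(z) = 0.3647


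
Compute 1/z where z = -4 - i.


|z|^2 = 16+1 = 17
1/z = (-4 + 1i)/17

1/z = -0.2353 + 0.0588i


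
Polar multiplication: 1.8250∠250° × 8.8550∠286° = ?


r = 1.8250 * 8.8550 = 16.1604
theta = 250° + 286° = 536° = 176° (mod 360)

16.1604 cis(176°)


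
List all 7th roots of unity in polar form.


The 7th roots of unity are cis(360k/7°) for k=0..6
Angle step = 360/7 = 51.4286°
Primitive root: cis(51.4286°)
Primitive root = 0.6235 + 0.7818i

7 roots at angles: 0°, 51.4286°, 102.8571°, 154.2857°, 205.7143°, 257.1429°, 308.5714°


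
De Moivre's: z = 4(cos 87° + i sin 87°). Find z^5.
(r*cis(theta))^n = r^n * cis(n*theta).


r^5 = 4^5 = 1024
n*theta = 5*87° = 435° = 75° (mod 360)
a = 1024*cos(75°) = 265.0307
b = 1024*sin(75°) = 989.1080

1024 cis(75°) = 265.0307 + 989.1080i


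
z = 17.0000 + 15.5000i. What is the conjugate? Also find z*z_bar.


z_bar = 17.0000 - 15.5000i
z*z_bar = 17^2 + 15.5^2 = 289 + 240.25 = 529.25

z_bar = 17.0000 - 15.5000i, z*z_bar = 529.25


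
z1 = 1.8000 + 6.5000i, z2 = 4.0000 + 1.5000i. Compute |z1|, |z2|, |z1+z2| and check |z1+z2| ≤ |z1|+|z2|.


|z1| = sqrt(1.8^2 + 6.5^2) = sqrt(45.49) = 6.7446
|z2| = sqrt(4^2 + 1.5^2) = sqrt(18.25) = 4.2720
z1+z2 = 5.8000 + 8.0000i
|z1+z2| = sqrt(97.64) = 9.8813
|z1|+|z2| = 6.7446 + 4.2720 = 11.0166

|z1+z2| = 9.8813 ≤ |z1|+|z2| = 11.0166 (verified)


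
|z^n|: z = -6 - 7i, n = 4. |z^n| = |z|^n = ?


|z| = sqrt(36+49) = sqrt(85) = 9.2195
|z^4| = |z|^4 = (sqrt(85))^4 = 85^2 = 7225

|z^4| = 7225


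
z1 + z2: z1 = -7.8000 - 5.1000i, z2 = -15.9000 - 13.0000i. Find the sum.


Real: -7.8 - 15.9 = -23.7
Imag: -5.1 - 13 = -18.1

-23.7000 - 18.1000i


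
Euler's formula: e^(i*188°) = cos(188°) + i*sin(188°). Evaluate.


cos(188°) = -0.9903
sin(188°) = -0.1392

e^(i*188°) = -0.9903 - 0.1392i


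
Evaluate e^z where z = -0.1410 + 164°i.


e^-0.1410 = 0.86849
cos(164°) = -0.96126
sin(164°) = 0.2756
Real = 0.86849*(-0.96126) = -0.8348
Imag = 0.86849*0.2756 = 0.2394

-0.8348 + 0.2394i


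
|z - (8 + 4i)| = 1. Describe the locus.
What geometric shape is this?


|z - z0| = r is a circle with center z0 and radius r.
Center = (8, 4), radius = 1

Circle with center (8, 4) and radius 1


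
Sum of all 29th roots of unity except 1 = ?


With w = e^(2*pi*i/29), all 29 of the 29th roots of unity w^0 = 1, w, ..., w^(28) sum to 0: 1 + w + ... + w^(28) = (1 - w^29)/(1 - w) = 0 since w^29 = 1, w ≠ 1.
Removing the root 1: w + w^2 + ... + w^(28) = 0 - 1 = -1

Sum = -1


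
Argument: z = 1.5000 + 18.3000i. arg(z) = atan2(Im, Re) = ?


Re = 1.5, Im = 18.3
arg = atan2(18.3, 1.5) = 85.3141 degrees

arg(z) = 85.3141 degrees


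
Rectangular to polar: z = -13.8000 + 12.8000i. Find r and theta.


r = sqrt(190.44+163.84) = sqrt(354.28) = 18.8223
theta = atan2(12.8, -13.8) = 137.1530 degrees

r = 18.8223, theta = 137.1530 degrees


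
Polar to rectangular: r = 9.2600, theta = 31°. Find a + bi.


a = 9.2600*cos(31°) = 9.2600*0.85717 = 7.9374
b = 9.2600*sin(31°) = 9.2600*0.51504 = 4.7693

7.9374 + 4.7693i


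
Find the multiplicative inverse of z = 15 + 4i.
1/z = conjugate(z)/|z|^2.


|z|^2 = 225+16 = 241
1/z = (15 - 4i)/241

1/z = 0.0622 - 0.0166i


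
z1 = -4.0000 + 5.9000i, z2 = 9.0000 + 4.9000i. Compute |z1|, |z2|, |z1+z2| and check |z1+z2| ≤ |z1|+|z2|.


|z1| = sqrt((-4)^2 + 5.9^2) = sqrt(50.81) = 7.1281
|z2| = sqrt(9^2 + 4.9^2) = sqrt(105.01) = 10.2474
z1+z2 = 5.0000 + 10.8000i
|z1+z2| = sqrt(141.64) = 11.9013
|z1|+|z2| = 7.1281 + 10.2474 = 17.3755

|z1+z2| = 11.9013 ≤ |z1|+|z2| = 17.3755 (verified)


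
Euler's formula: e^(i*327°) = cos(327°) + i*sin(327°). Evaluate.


cos(327°) = 0.8387
sin(327°) = -0.5446

e^(i*327°) = 0.8387 - 0.5446i


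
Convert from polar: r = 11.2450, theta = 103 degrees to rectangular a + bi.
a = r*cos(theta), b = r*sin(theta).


a = 11.2450*cos(103°) = 11.2450*(-0.22495) = -2.5296
b = 11.2450*sin(103°) = 11.2450*0.97437 = 10.9568

-2.5296 + 10.9568i


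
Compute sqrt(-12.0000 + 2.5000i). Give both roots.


|z| = sqrt(144+6.25) = 12.2577
sqrt((|z|+a)/2) = sqrt((12.2577+(-12))/2) = sqrt(0.1288) = 0.3589
sqrt((|z|-a)/2) = sqrt((12.2577-(-12))/2) = sqrt(12.1288) = 3.4826

±(0.3589 + 3.4826i) i.e. 0.3589 + 3.4826i and -0.3589 - 3.4826i


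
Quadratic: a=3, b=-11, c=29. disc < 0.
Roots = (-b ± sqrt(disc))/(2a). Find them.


disc = (-11)^2 - 4*3*29 = 121 - 348 = -227
sqrt(|disc|) = sqrt(227) = 15.0665
Real part = 11/(2*3) = 1.8333
Imag part = 15.0665/(2*3) = 2.5111

1.8333 ± 2.5111i


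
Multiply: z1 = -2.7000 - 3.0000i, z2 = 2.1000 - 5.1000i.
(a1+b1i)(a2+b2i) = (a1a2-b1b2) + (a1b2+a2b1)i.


Real = -2.7*2.1 - (-3)*(-5.1) = -5.67 - 15.3 = -20.97
Imag = -2.7*(-5.1) + 2.1*(-3) = 13.77 - (6.3) = 7.47

-20.9700 + 7.4700i


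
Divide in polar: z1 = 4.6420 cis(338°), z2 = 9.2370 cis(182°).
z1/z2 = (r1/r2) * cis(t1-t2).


r = 4.6420 / 9.2370 = 0.5025
theta = 338° - 182° = 156° = 156° (mod 360)

0.5025 cis(156°)


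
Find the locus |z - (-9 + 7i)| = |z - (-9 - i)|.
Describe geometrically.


Equal distances means the locus is the perpendicular bisector of z1 and z2.
Midpoint = ((-9+(-9))/2, (7+(-1))/2) = (-9.0000, 3.0000)

Perpendicular bisector through (-9.0000, 3.0000)


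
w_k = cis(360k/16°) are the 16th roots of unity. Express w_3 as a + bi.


Angle = 360*3/16 = 67.5°
a = cos(67.5°) = 0.3827
b = sin(67.5°) = 0.9239

0.3827 + 0.9239i


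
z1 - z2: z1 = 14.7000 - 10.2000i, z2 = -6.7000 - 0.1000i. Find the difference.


Real: 14.7 + 6.7 = 21.4
Imag: -10.2 + 0.1 = -10.1

21.4000 - 10.1000i


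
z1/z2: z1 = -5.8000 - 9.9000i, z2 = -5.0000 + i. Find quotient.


Conjugate of z2 = -5.0000 - i
Numerator: (-5.8000 - 9.9000i)(-5.0000 - i) = 19.1000 + 55.3000i
Denominator: (-5)^2 + 1^2 = 26
Result = (19.1000 + 55.3000i)/26

0.7346 + 2.1269i


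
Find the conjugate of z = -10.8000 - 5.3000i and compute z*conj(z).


z_bar = -10.8000 + 5.3000i
z*z_bar = (-10.8)^2 + (-5.3)^2 = 116.64 + 28.09 = 144.73

z_bar = -10.8000 + 5.3000i, z*z_bar = 144.73


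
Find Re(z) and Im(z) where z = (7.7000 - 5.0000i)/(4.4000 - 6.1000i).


Multiply by conjugate: (7.7000 - 5.0000i)(4.4000 + 6.1000i) / (4.4^2 + (-6.1)^2)
Numerator real = 7.7*4.4 - (5)*(-6.1) = 64.38
Numerator imag = -5*4.4 - 7.7*(-6.1) = 24.97
Denominator = 56.57
Re(z) = 64.38/56.57 = 1.1381
Im(z) = 24.97/56.57 = 0.4414

Re(z) = 1.1381, Im(z) = 0.4414


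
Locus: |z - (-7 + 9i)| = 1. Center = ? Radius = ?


|z - z0| = r is a circle with center z0 and radius r.
Center = (-7, 9), radius = 1

Circle with center (-7, 9) and radius 1


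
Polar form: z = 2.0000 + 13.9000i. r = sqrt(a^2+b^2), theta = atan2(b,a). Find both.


r = sqrt(4+193.21) = sqrt(197.21) = 14.0431
theta = atan2(13.9, 2) = 81.8122 degrees

r = 14.0431, theta = 81.8122 degrees


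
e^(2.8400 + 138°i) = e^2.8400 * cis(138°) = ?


e^2.8400 = 17.1158
cos(138°) = -0.743145
sin(138°) = 0.66913
Real = 17.1158*(-0.743145) = -12.7195
Imag = 17.1158*0.66913 = 11.4527

-12.7195 + 11.4527i


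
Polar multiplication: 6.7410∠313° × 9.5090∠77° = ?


r = 6.7410 * 9.5090 = 64.1002
theta = 313° + 77° = 390° = 30° (mod 360)

64.1002 cis(30°)


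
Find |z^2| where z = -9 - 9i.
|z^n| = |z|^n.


|z| = sqrt(81+81) = sqrt(162) = 12.7279
|z^2| = |z|^2 = (sqrt(162))^2 = 162

|z^2| = 162


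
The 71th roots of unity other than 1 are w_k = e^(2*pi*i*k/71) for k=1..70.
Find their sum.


With w = e^(2*pi*i/71), all 71 of the 71th roots of unity w^0 = 1, w, ..., w^(70) sum to 0: 1 + w + ... + w^(70) = (1 - w^71)/(1 - w) = 0 since w^71 = 1, w ≠ 1.
Removing the root 1: w + w^2 + ... + w^(70) = 0 - 1 = -1

Sum = -1


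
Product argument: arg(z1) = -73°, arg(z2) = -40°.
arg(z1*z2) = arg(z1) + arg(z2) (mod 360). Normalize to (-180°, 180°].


arg(z1*z2) = -73° - 40° = -113°
Normalized to (-180°, 180°]: -113°

-113°


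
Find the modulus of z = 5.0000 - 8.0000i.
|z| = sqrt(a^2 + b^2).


|z| = sqrt(5^2 + (-8)^2) = sqrt(25 + 64) = sqrt(89) = 9.4340

|z| = 9.4340


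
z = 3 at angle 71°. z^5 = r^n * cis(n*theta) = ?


r^5 = 3^5 = 243
n*theta = 5*71° = 355° = 355° (mod 360)
a = 243*cos(355°) = 242.0753
b = 243*sin(355°) = -21.1788

243 cis(355°) = 242.0753 - 21.1788i


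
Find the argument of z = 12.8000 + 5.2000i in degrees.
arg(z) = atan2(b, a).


Re = 12.8, Im = 5.2
arg = atan2(5.2, 12.8) = 22.1094 degrees

arg(z) = 22.1094 degrees


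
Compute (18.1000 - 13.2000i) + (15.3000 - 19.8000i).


Real: 18.1 + 15.3 = 33.4
Imag: -13.2 - 19.8 = -33

33.4000 - 33.0000i


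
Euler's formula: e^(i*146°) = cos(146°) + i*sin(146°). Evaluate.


cos(146°) = -0.8290
sin(146°) = 0.5592

e^(i*146°) = -0.8290 + 0.5592i


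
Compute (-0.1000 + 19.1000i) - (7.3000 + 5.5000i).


Real: -0.1 - 7.3 = -7.4
Imag: 19.1 - 5.5 = 13.6

-7.4000 + 13.6000i


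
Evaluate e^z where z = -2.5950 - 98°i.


e^-2.5950 = 0.0746
cos(-98°) = -0.1392
sin(-98°) = -0.9903
Real = 0.0746*(-0.1392) = -0.0104
Imag = 0.0746*(-0.9903) = -0.0739

-0.0104 - 0.0739i


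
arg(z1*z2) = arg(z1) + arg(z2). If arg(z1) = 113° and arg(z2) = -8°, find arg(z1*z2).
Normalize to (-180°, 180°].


arg(z1*z2) = 113° - 8° = 105°
Normalized to (-180°, 180°]: 105°

105°


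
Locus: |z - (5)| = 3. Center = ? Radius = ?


|z - z0| = r is a circle with center z0 and radius r.
Center = (5, 0), radius = 3

Circle with center (5, 0) and radius 3


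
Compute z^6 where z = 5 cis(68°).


r^6 = 5^6 = 15625
n*theta = 6*68° = 408° = 48° (mod 360)
a = 15625*cos(48°) = 10455.1657
b = 15625*sin(48°) = 11611.6379

15625 cis(48°) = 10455.1657 + 11611.6379i


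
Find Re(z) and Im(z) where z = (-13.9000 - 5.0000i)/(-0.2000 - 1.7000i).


Multiply by conjugate: (-13.9000 - 5.0000i)(-0.2000 + 1.7000i) / ((-0.2)^2 + (-1.7)^2)
Numerator real = -13.9*(-0.2) - (5)*(-1.7) = 11.28
Numerator imag = -5*(-0.2) - (-13.9)*(-1.7) = -22.63
Denominator = 2.93
Re(z) = 11.28/2.93 = 3.8498
Im(z) = -22.63/2.93 = -7.7235

Re(z) = 3.8498, Im(z) = -7.7235


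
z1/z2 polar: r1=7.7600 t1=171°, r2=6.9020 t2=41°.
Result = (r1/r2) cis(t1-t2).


r = 7.7600 / 6.9020 = 1.1243
theta = 171° - 41° = 130° = 130° (mod 360)

1.1243 cis(130°)


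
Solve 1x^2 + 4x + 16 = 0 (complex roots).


disc = 4^2 - 4*1*16 = 16 - 64 = -48
sqrt(|disc|) = sqrt(48) = 6.9282
Real part = -4/(2*1) = -2.0000
Imag part = 6.9282/(2*1) = 3.4641

-2.0000 ± 3.4641i


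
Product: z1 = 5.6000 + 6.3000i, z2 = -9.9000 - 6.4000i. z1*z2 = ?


Real = 5.6*(-9.9) - 6.3*(-6.4) = -55.44 - (-40.32) = -15.12
Imag = 5.6*(-6.4) - (9.9)*6.3 = -35.84 - (62.37) = -98.21

-15.1200 - 98.2100i


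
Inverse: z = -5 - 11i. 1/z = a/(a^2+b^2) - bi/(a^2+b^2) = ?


|z|^2 = 25+121 = 146
1/z = (-5 + 11i)/146

1/z = -0.0342 + 0.0753i


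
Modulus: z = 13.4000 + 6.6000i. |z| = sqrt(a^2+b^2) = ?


|z| = sqrt(13.4^2 + 6.6^2) = sqrt(179.56 + 43.56) = sqrt(223.12) = 14.9372

|z| = 14.9372


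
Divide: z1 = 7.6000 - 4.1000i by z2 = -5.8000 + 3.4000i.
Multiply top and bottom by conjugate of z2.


Conjugate of z2 = -5.8000 - 3.4000i
Numerator: (7.6000 - 4.1000i)(-5.8000 - 3.4000i) = -58.0200 - 2.0600i
Denominator: (-5.8)^2 + 3.4^2 = 45.2
Result = (-58.0200 - 2.0600i)/45.2

-1.2836 - 0.0456i


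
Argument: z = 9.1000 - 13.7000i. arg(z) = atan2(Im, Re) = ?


Re = 9.1, Im = -13.7
arg = atan2(-13.7, 9.1) = -56.4066 degrees

arg(z) = -56.4066 degrees


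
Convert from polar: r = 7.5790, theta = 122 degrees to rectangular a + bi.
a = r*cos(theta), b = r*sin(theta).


a = 7.5790*cos(122°) = 7.5790*(-0.52992) = -4.0163
b = 7.5790*sin(122°) = 7.5790*0.84805 = 6.4274

-4.0163 + 6.4274i


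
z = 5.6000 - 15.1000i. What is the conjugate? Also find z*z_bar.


z_bar = 5.6000 + 15.1000i
z*z_bar = 5.6^2 + (-15.1)^2 = 31.36 + 228.01 = 259.37

z_bar = 5.6000 + 15.1000i, z*z_bar = 259.37


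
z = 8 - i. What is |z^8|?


|z| = sqrt(64+1) = sqrt(65) = 8.0623
|z^8| = |z|^8 = (sqrt(65))^8 = 65^4 = 17850625

|z^8| = 17850625


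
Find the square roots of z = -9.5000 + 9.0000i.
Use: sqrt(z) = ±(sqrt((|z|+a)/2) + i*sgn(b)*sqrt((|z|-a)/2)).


|z| = sqrt(90.25+81) = 13.0863
sqrt((|z|+a)/2) = sqrt((13.0863+(-9.5))/2) = sqrt(1.7931) = 1.3391
sqrt((|z|-a)/2) = sqrt((13.0863-(-9.5))/2) = sqrt(11.2931) = 3.3605

±(1.3391 + 3.3605i) i.e. 1.3391 + 3.3605i and -1.3391 - 3.3605i


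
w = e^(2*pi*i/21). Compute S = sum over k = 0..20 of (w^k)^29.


The roots are w_k = w^k with w = e^(2*pi*i/21), and (w^k)^29 = (w^29)^k.
So S = 1 + u + u^2 + ... + u^(20) with u = w^29.
29 = 1*21 + 8, so 29 is not a multiple of 21: u = (w^21)^1 * w^8 = w^8 ≠ 1 (w is a primitive 21th root), while u^21 = (w^21)^29 = 1.
Geometric series: S = (1 - u^21)/(1 - u) = (1 - 1)/(1 - u) = 0

S = 0


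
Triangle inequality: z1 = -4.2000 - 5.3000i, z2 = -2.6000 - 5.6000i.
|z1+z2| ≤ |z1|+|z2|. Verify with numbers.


|z1| = sqrt((-4.2)^2 + (-5.3)^2) = sqrt(45.73) = 6.7624
|z2| = sqrt((-2.6)^2 + (-5.6)^2) = sqrt(38.12) = 6.1741
z1+z2 = -6.8000 - 10.9000i
|z1+z2| = sqrt(165.05) = 12.8472
|z1|+|z2| = 6.7624 + 6.1741 = 12.9365

|z1+z2| = 12.8472 ≤ |z1|+|z2| = 12.9365 (verified)


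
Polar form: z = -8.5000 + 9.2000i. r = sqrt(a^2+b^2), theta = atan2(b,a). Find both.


r = sqrt(72.25+84.64) = sqrt(156.89) = 12.5256
theta = atan2(9.2, -8.5) = 132.7352 degrees

r = 12.5256, theta = 132.7352 degrees


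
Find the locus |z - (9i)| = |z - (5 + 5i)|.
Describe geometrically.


Equal distances means the locus is the perpendicular bisector of z1 and z2.
Midpoint = ((0+5)/2, (9+5)/2) = (2.5000, 7.0000)

Perpendicular bisector through (2.5000, 7.0000)


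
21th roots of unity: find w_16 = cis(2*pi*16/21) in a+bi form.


Angle = 360*16/21 = 274.2857°
a = cos(274.2857°) = 0.0747
b = sin(274.2857°) = -0.9972

0.0747 - 0.9972i


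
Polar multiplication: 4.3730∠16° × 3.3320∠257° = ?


r = 4.3730 * 3.3320 = 14.5708
theta = 16° + 257° = 273° = 273° (mod 360)

14.5708 cis(273°)


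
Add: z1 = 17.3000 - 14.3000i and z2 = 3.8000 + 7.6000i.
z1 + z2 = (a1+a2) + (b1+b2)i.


Real: 17.3 + 3.8 = 21.1
Imag: -14.3 + 7.6 = -6.7

21.1000 - 6.7000i


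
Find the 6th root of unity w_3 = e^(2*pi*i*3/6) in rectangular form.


Angle = 360*3/6 = 180°
a = cos(180°) = -1.0000
b = sin(180°) = 0

-1.0000 + 0i


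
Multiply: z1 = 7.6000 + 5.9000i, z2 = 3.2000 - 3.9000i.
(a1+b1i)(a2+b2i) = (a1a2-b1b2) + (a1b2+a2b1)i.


Real = 7.6*3.2 - 5.9*(-3.9) = 24.32 - (-23.01) = 47.33
Imag = 7.6*(-3.9) + 3.2*5.9 = -29.64 + 18.88 = -10.76

47.3300 - 10.7600i


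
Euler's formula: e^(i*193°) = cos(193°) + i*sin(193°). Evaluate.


cos(193°) = -0.9744
sin(193°) = -0.2250

e^(i*193°) = -0.9744 - 0.2250i


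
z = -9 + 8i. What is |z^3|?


|z| = sqrt(81+64) = sqrt(145) = 12.0416
|z^3| = |z|^3 = (sqrt(145))^3 = 145*sqrt(145)

|z^3| = 145*sqrt(145) ≈ 1746.0312


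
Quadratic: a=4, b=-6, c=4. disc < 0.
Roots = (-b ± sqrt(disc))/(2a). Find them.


disc = (-6)^2 - 4*4*4 = 36 - 64 = -28
sqrt(|disc|) = sqrt(28) = 5.2915
Real part = 6/(2*4) = 0.7500
Imag part = 5.2915/(2*4) = 0.6614

0.7500 ± 0.6614i


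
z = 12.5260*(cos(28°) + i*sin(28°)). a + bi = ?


a = 12.5260*cos(28°) = 12.5260*0.88295 = 11.0598
b = 12.5260*sin(28°) = 12.5260*0.46947 = 5.8806

11.0598 + 5.8806i


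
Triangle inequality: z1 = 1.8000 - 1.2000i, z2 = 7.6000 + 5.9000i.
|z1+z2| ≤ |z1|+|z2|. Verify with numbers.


|z1| = sqrt(1.8^2 + (-1.2)^2) = sqrt(4.68) = 2.1633
|z2| = sqrt(7.6^2 + 5.9^2) = sqrt(92.57) = 9.6213
z1+z2 = 9.4000 + 4.7000i
|z1+z2| = sqrt(110.45) = 10.5095
|z1|+|z2| = 2.1633 + 9.6213 = 11.7846

|z1+z2| = 10.5095 ≤ |z1|+|z2| = 11.7846 (verified)


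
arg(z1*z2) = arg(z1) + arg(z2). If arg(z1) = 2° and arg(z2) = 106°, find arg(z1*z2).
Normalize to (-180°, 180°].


arg(z1*z2) = 2° + 106° = 108°
Normalized to (-180°, 180°]: 108°

108°


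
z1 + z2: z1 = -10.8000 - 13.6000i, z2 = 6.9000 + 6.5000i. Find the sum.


Real: -10.8 + 6.9 = -3.9
Imag: -13.6 + 6.5 = -7.1

-3.9000 - 7.1000i


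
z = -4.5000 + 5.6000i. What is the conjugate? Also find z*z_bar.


z_bar = -4.5000 - 5.6000i
z*z_bar = (-4.5)^2 + 5.6^2 = 20.25 + 31.36 = 51.61

z_bar = -4.5000 - 5.6000i, z*z_bar = 51.61


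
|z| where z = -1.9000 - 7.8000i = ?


|z| = sqrt((-1.9)^2 + (-7.8)^2) = sqrt(3.61 + 60.84) = sqrt(64.45) = 8.0281

|z| = 8.0281


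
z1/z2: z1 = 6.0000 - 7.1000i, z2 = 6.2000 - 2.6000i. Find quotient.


Conjugate of z2 = 6.2000 + 2.6000i
Numerator: (6.0000 - 7.1000i)(6.2000 + 2.6000i) = 55.6600 - 28.4200i
Denominator: 6.2^2 + (-2.6)^2 = 45.2
Result = (55.6600 - 28.4200i)/45.2

1.2314 - 0.6288i


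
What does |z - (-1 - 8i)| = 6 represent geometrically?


|z - z0| = r is a circle with center z0 and radius r.
Center = (-1, -8), radius = 6

Circle with center (-1, -8) and radius 6


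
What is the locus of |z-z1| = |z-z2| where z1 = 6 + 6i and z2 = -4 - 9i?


Equal distances means the locus is the perpendicular bisector of z1 and z2.
Midpoint = ((6+(-4))/2, (6+(-9))/2) = (1.0000, -1.5000)

Perpendicular bisector through (1.0000, -1.5000)


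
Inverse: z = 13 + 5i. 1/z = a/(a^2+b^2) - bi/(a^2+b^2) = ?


|z|^2 = 169+25 = 194
1/z = (13 - 5i)/194

1/z = 0.0670 - 0.0258i


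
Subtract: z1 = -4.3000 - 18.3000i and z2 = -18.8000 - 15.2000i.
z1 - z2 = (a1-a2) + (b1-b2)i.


Real: -4.3 + 18.8 = 14.5
Imag: -18.3 + 15.2 = -3.1

14.5000 - 3.1000i


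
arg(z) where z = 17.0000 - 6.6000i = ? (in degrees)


Re = 17, Im = -6.6
arg = atan2(-6.6, 17) = -21.2180 degrees

arg(z) = -21.2180 degrees


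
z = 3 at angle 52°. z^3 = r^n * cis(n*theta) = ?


r^3 = 3^3 = 27
n*theta = 3*52° = 156° = 156° (mod 360)
a = 27*cos(156°) = -24.6657
b = 27*sin(156°) = 10.9819

27 cis(156°) = -24.6657 + 10.9819i


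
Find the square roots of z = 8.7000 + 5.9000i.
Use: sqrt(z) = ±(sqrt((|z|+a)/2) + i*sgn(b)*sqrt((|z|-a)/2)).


|z| = sqrt(75.69+34.81) = 10.5119
sqrt((|z|+a)/2) = sqrt((10.5119+8.7)/2) = sqrt(9.6059) = 3.0993
sqrt((|z|-a)/2) = sqrt((10.5119-8.7)/2) = sqrt(0.9059) = 0.9518

±(3.0993 + 0.9518i) i.e. 3.0993 + 0.9518i and -3.0993 - 0.9518i


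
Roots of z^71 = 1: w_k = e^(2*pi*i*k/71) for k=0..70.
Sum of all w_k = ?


The sum of all 71th roots of unity is 0.
Geometric series: (1 - w^71)/(1 - w) = (1-1)/(1-w) = 0 since w^71 = 1, w ≠ 1.
Alternatively: coefficient of z^70 in z^71 - 1 is 0.

0


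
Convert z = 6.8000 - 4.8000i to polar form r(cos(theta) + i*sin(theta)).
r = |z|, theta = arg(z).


r = sqrt(46.24+23.04) = sqrt(69.28) = 8.3235
theta = atan2(-4.8, 6.8) = -35.2176 degrees

r = 8.3235, theta = -35.2176 degrees


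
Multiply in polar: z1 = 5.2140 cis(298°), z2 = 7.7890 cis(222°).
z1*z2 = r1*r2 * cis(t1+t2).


r = 5.2140 * 7.7890 = 40.6118
theta = 298° + 222° = 520° = 160° (mod 360)

40.6118 cis(160°)


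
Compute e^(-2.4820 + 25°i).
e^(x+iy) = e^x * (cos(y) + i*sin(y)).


e^-2.4820 = 0.08358
cos(25°) = 0.9063
sin(25°) = 0.4226
Real = 0.08358*0.9063 = 0.0757
Imag = 0.08358*0.4226 = 0.0353

0.0757 + 0.0353i


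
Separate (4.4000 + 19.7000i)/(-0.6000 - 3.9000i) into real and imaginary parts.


Multiply by conjugate: (4.4000 + 19.7000i)(-0.6000 + 3.9000i) / ((-0.6)^2 + (-3.9)^2)
Numerator real = 4.4*(-0.6) + 19.7*(-3.9) = -79.47
Numerator imag = 19.7*(-0.6) - 4.4*(-3.9) = 5.34
Denominator = 15.57
Re(z) = -79.47/15.57 = -5.1040
Im(z) = 5.34/15.57 = 0.3430

Re(z) = -5.1040, Im(z) = 0.3430


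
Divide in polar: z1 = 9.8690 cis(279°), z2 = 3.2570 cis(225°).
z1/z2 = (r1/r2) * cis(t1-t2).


r = 9.8690 / 3.2570 = 3.0301
theta = 279° - 225° = 54° = 54° (mod 360)

3.0301 cis(54°)


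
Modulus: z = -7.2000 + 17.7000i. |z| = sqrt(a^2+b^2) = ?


|z| = sqrt((-7.2)^2 + 17.7^2) = sqrt(51.84 + 313.29) = sqrt(365.13) = 19.1084

|z| = 19.1084


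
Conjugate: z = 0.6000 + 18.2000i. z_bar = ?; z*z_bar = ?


z_bar = 0.6000 - 18.2000i
z*z_bar = 0.6^2 + 18.2^2 = 0.36 + 331.24 = 331.6

z_bar = 0.6000 - 18.2000i, z*z_bar = 331.6


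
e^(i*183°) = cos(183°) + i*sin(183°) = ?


cos(183°) = -0.9986
sin(183°) = -0.0523

e^(i*183°) = -0.9986 - 0.0523i


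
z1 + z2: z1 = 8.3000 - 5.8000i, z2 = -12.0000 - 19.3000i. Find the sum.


Real: 8.3 - 12 = -3.7
Imag: -5.8 - 19.3 = -25.1

-3.7000 - 25.1000i


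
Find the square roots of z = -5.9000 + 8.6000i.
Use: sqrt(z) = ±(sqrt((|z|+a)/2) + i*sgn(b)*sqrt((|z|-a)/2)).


|z| = sqrt(34.81+73.96) = 10.4293
sqrt((|z|+a)/2) = sqrt((10.4293+(-5.9))/2) = sqrt(2.2646) = 1.5049
sqrt((|z|-a)/2) = sqrt((10.4293-(-5.9))/2) = sqrt(8.1646) = 2.8574

±(1.5049 + 2.8574i) i.e. 1.5049 + 2.8574i and -1.5049 - 2.8574i


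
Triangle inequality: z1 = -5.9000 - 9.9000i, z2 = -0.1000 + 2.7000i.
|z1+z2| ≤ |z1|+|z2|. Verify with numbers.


|z1| = sqrt((-5.9)^2 + (-9.9)^2) = sqrt(132.82) = 11.5248
|z2| = sqrt((-0.1)^2 + 2.7^2) = sqrt(7.3) = 2.7019
z1+z2 = -6.0000 - 7.2000i
|z1+z2| = sqrt(87.84) = 9.3723
|z1|+|z2| = 11.5248 + 2.7019 = 14.2267

|z1+z2| = 9.3723 ≤ |z1|+|z2| = 14.2267 (verified)


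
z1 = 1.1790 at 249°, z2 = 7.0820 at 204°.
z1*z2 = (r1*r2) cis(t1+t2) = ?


r = 1.1790 * 7.0820 = 8.3497
theta = 249° + 204° = 453° = 93° (mod 360)

8.3497 cis(93°)


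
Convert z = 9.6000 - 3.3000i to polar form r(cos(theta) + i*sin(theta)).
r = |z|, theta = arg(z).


r = sqrt(92.16+10.89) = sqrt(103.05) = 10.1514
theta = atan2(-3.3, 9.6) = -18.9704 degrees

r = 10.1514, theta = -18.9704 degrees


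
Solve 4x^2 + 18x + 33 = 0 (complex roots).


disc = 18^2 - 4*4*33 = 324 - 528 = -204
sqrt(|disc|) = sqrt(204) = 14.2829
Real part = -18/(2*4) = -2.2500
Imag part = 14.2829/(2*4) = 1.7854

-2.2500 ± 1.7854i


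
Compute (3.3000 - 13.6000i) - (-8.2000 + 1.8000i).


Real: 3.3 + 8.2 = 11.5
Imag: -13.6 - 1.8 = -15.4

11.5000 - 15.4000i


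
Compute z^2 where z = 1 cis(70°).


r^2 = 1^2 = 1
n*theta = 2*70° = 140° = 140° (mod 360)
a = 1*cos(140°) = -0.7660
b = 1*sin(140°) = 0.6428

1 cis(140°) = -0.7660 + 0.6428i


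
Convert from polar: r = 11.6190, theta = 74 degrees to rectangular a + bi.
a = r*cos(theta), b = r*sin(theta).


a = 11.6190*cos(74°) = 11.6190*0.275637 = 3.2026
b = 11.6190*sin(74°) = 11.6190*0.96126 = 11.1689

3.2026 + 11.1689i


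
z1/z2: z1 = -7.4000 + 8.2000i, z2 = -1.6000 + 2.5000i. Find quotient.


Conjugate of z2 = -1.6000 - 2.5000i
Numerator: (-7.4000 + 8.2000i)(-1.6000 - 2.5000i) = 32.3400 + 5.3800i
Denominator: (-1.6)^2 + 2.5^2 = 8.81
Result = (32.3400 + 5.3800i)/8.81

3.6708 + 0.6107i
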